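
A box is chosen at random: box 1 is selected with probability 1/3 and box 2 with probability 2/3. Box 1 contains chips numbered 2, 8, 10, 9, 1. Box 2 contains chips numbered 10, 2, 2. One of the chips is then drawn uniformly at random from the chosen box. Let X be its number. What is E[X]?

46/9

E[X | box 1] = (2+8+10+9+1)/5 = 6.
E[X | box 2] = (10+2+2)/3 = 14/3.
By the law of total expectation,
E[X] = (1/3)·(6) + (2/3)·(14/3) = 46/9.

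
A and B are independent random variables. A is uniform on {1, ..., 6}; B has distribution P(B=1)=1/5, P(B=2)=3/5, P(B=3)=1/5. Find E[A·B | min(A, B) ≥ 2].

9

P(min(A, B) ≥ 2) = 2/3.
Summing AB·P(x,y) over outcomes with min(A, B) ≥ 2 gives 6.
E[A·B | min(A, B) ≥ 2] = (6) / (2/3) = 9.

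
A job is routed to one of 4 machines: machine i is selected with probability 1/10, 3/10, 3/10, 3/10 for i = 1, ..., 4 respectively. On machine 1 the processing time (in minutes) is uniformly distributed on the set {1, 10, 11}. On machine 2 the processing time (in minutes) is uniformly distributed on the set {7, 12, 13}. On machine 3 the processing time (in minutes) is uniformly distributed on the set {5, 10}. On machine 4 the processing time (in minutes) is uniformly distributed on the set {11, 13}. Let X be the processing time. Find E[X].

E[X | machine 1] = (1+10+11)/3 = 22/3.
E[X | machine 2] = (7+12+13)/3 = 32/3.
E[X | machine 3] = (5+10)/2 = 15/2.
E[X | machine 4] = (11+13)/2 = 12.
E[X] = (1/10)·(22/3) + (3/10)·(32/3) + (3/10)·(15/2) + (3/10)·(12) = 587/60.

587/60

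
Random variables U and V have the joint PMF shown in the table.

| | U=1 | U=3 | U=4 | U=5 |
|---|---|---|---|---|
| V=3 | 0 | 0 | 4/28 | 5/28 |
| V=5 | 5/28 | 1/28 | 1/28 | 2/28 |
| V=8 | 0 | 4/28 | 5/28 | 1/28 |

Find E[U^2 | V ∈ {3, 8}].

P(V ∈ {3, 8}) = 19/28.
Σ U^2·P over the event = 9·(4/28) + 16·(4/28) + 16·(5/28) + 25·(5/28) + 25·(1/28) = 165/14.
E[U^2 | V ∈ {3, 8}] = (165/14) / (19/28) = 330/19.

330/19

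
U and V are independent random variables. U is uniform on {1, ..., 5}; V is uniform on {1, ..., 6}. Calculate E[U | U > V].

Outcomes with U > V: (2,1), (3,1), (3,2), (4,1), (4,2), (4,3), (5,1), (5,2), (5,3), (5,4), each with probability 1/30.
E[U | U > V] = (2 + 3 + 3 + 4 + 4 + 4 + 5 + 5 + 5 + 5) / 10 = 4.

4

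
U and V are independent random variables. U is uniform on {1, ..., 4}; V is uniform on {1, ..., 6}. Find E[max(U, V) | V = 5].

5

Outcomes with V = 5: (1,5), (2,5), (3,5), (4,5), each with probability 1/24.
E[max(U, V) | V = 5] = (5 + 5 + 5 + 5) / 4 = 5.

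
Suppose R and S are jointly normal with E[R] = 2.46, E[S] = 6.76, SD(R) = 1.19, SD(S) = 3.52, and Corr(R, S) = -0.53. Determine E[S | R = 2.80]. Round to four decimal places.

6.2270

For a bivariate normal, E[S | R=x] = μ_S + ρ·(σ_S/σ_R)·(x − μ_R).
E[S | R=2.80] = 6.76 + (-0.53)·(3.52/1.19)·(2.80 − (2.46)) = 6.76 + (-1.5677)·(0.34) = 6.2270.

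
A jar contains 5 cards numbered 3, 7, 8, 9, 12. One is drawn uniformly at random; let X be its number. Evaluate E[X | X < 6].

P(X < 6) = 1/5.
Σ over the event: 3·1/5 = 3/5.
E[X | X < 6] = (3/5) / (1/5) = 3.

3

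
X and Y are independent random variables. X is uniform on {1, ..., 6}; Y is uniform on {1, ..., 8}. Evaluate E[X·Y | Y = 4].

14

Outcomes with Y = 4: (1,4), (2,4), (3,4), (4,4), (5,4), (6,4), each with probability 1/48.
E[X·Y | Y = 4] = (4 + 8 + 12 + 16 + 20 + 24) / 6 = 14.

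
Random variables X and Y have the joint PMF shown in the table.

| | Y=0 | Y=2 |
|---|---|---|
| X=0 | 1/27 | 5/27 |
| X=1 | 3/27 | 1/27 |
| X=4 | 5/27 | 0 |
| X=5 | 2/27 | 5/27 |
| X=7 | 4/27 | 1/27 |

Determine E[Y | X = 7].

P(X = 7) = 5/27.
Σ Y·P over the event = 0·(4/27) + 2·(1/27) = 2/27.
E[Y | X = 7] = (2/27) / (5/27) = 2/5.

2/5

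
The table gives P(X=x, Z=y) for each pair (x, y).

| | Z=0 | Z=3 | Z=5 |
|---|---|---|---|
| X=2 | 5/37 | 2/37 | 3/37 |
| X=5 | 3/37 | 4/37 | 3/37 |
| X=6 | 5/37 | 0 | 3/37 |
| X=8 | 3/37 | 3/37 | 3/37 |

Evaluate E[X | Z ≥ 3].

37/7

P(Z ≥ 3) = 21/37.
Σ X·P over the event = 2·(2/37) + 2·(3/37) + 5·(4/37) + 5·(3/37) + 6·(3/37) + 8·(3/37) + 8·(3/37) = 3.
E[X | Z ≥ 3] = (3) / (21/37) = 37/7.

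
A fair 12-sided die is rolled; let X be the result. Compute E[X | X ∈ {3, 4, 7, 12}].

P(X ∈ {3, 4, 7, 12}) = 1/3.
Σ over the event: 3·1/12 + 4·1/12 + 7·1/12 + 12·1/12 = 13/6.
E[X | X ∈ {3, 4, 7, 12}] = (13/6) / (1/3) = 13/2.

13/2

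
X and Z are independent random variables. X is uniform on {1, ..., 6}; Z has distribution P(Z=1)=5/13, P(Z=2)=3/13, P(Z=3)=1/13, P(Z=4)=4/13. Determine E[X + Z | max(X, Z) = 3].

50/11

P(max(X, Z) = 3) = 11/78.
Summing (X+Z)·P(x,y) over outcomes with max(X, Z) = 3 gives 25/39.
E[X + Z | max(X, Z) = 3] = (25/39) / (11/78) = 50/11.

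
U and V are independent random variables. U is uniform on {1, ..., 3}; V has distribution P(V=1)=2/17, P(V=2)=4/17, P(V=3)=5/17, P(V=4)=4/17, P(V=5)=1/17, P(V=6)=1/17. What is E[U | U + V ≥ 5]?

73/32

P(U + V ≥ 5) = 32/51.
Summing U·P(x,y) over outcomes with U + V ≥ 5 gives 73/51.
E[U | U + V ≥ 5] = (73/51) / (32/51) = 73/32.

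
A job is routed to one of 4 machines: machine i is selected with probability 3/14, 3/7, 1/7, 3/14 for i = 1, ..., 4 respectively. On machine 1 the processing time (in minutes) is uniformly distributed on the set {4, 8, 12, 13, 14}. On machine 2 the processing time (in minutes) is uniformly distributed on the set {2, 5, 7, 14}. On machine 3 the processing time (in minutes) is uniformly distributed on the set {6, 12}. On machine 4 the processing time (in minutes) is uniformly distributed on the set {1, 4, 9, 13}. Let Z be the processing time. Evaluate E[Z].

2217/280

E[Z | machine 1] = (4+8+12+13+14)/5 = 51/5.
E[Z | machine 2] = (2+5+7+14)/4 = 7.
E[Z | machine 3] = (6+12)/2 = 9.
E[Z | machine 4] = (1+4+9+13)/4 = 27/4.
By the law of total expectation,
E[Z] = (3/14)·(51/5) + (3/7)·(7) + (1/7)·(9) + (3/14)·(27/4) = 2217/280.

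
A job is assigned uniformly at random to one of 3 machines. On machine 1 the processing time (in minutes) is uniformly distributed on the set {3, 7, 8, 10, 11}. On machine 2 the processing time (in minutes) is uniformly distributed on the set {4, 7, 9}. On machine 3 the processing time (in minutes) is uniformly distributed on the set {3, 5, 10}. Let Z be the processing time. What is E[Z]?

307/45

E[Z | machine 1] = (3+7+8+10+11)/5 = 39/5.
E[Z | machine 2] = (4+7+9)/3 = 20/3.
E[Z | machine 3] = (3+5+10)/3 = 6.
E[Z] = (1/3)·(39/5) + (1/3)·(20/3) + (1/3)·(6) = 307/45.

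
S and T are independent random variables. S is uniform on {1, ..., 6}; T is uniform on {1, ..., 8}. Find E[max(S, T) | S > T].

P(S > T) = 5/16.
Summing max(S,T)·P(x,y) over outcomes with S > T gives 35/24.
E[max(S, T) | S > T] = (35/24) / (5/16) = 14/3.

14/3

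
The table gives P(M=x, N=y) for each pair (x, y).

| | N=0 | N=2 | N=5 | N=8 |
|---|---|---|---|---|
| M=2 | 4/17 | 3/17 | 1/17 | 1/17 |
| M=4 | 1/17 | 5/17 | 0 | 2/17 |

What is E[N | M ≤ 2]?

19/9

P(M ≤ 2) = 9/17.
Σ N·P over the event = 0·(4/17) + 2·(3/17) + 5·(1/17) + 8·(1/17) = 19/17.
E[N | M ≤ 2] = (19/17) / (9/17) = 19/9.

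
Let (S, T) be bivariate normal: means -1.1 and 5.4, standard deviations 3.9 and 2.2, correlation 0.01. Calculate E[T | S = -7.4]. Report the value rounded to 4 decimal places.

5.3645

E[T | S=x] = μ_T + ρ(σ_T/σ_S)(x − μ_S) for jointly normal variables.
E[T | S=-7.4] = 5.4 + (0.01)·(2.2/3.9)·(-7.4 − (-1.1)) = 5.4 + (0.005641)·(-6.3) = 5.3645.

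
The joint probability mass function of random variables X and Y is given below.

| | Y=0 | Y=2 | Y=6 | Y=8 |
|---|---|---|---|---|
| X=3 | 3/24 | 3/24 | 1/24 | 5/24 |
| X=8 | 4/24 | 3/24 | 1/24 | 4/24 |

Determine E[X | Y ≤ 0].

P(Y ≤ 0) = 7/24.
Σ X·P over the event = 3·(3/24) + 8·(4/24) = 41/24.
E[X | Y ≤ 0] = (41/24) / (7/24) = 41/7.

41/7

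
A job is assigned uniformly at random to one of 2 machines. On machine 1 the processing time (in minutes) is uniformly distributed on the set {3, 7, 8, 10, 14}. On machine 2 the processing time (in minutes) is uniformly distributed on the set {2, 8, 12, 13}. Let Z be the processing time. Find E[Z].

343/40

E[Z | machine 1] = (3+7+8+10+14)/5 = 42/5.
E[Z | machine 2] = (2+8+12+13)/4 = 35/4.
E[Z] = (1/2)·(42/5) + (1/2)·(35/4) = 343/40.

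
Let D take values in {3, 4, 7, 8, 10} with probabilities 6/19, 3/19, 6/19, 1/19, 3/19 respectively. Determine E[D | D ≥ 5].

8

P(D ≥ 5) = 10/19.
Σ over the event: 7·6/19 + 8·1/19 + 10·3/19 = 80/19.
E[D | D ≥ 5] = (80/19) / (10/19) = 8.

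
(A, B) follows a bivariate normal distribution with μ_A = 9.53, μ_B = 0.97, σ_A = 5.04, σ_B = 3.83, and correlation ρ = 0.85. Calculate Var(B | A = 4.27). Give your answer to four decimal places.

For a bivariate normal, Var(B | A=x) = σ_B²(1 − ρ²).
Var(B | A=4.27) = (3.83)²·(1 − (0.85)²) = 14.6689·0.2775 = 4.0706.

4.0706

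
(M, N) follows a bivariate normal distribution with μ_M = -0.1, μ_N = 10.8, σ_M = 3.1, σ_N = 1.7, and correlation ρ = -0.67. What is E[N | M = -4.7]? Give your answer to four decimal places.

12.4901

For a bivariate normal, E[N | M=x] = μ_N + ρ·(σ_N/σ_M)·(x − μ_M).
E[N | M=-4.7] = 10.8 + (-0.67)·(1.7/3.1)·(-4.7 − (-0.1)) = 10.8 + (-0.36742)·(-4.6) = 12.4901.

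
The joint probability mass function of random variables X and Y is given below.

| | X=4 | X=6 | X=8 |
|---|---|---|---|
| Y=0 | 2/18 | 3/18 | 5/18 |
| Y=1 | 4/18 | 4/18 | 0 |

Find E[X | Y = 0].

33/5

P(Y = 0) = 5/9.
Σ X·P over the event = 4·(2/18) + 6·(3/18) + 8·(5/18) = 11/3.
E[X | Y = 0] = (11/3) / (5/9) = 33/5.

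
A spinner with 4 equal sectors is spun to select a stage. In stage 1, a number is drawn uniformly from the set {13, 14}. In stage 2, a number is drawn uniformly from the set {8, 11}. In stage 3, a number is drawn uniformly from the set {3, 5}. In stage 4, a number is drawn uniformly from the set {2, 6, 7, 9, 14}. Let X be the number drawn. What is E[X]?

E[X | stage 1] = (13+14)/2 = 27/2.
E[X | stage 2] = (8+11)/2 = 19/2.
E[X | stage 3] = (3+5)/2 = 4.
E[X | stage 4] = (2+6+7+9+14)/5 = 38/5.
By the law of total expectation,
E[X] = (1/4)·(27/2) + (1/4)·(19/2) + (1/4)·(4) + (1/4)·(38/5) = 173/20.

173/20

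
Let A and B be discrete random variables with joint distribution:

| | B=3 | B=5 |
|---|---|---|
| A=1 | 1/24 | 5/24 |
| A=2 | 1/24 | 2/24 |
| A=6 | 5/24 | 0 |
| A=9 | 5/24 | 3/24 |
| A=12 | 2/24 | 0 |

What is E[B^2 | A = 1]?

P(A = 1) = 1/4.
Σ B^2·P over the event = 9·(1/24) + 25·(5/24) = 67/12.
E[B^2 | A = 1] = (67/12) / (1/4) = 67/3.

67/3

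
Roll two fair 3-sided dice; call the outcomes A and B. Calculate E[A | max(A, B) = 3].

12/5

Outcomes with max(A, B) = 3: (1,3), (2,3), (3,1), (3,2), (3,3), each with probability 1/9.
E[A | max(A, B) = 3] = (1 + 2 + 3 + 3 + 3) / 5 = 12/5.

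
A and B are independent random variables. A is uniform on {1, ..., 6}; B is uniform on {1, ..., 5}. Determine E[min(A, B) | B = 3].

5/2

P(B = 3) = 1/5.
Summing min(A,B)·P(x,y) over outcomes with B = 3 gives 1/2.
E[min(A, B) | B = 3] = (1/2) / (1/5) = 5/2.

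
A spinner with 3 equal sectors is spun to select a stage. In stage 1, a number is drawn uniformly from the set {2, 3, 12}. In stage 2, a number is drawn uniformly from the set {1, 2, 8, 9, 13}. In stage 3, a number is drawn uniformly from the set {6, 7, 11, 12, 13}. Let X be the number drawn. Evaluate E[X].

E[X | stage 1] = (2+3+12)/3 = 17/3.
E[X | stage 2] = (1+2+8+9+13)/5 = 33/5.
E[X | stage 3] = (6+7+11+12+13)/5 = 49/5.
By the law of total expectation,
E[X] = (1/3)·(17/3) + (1/3)·(33/5) + (1/3)·(49/5) = 331/45.

331/45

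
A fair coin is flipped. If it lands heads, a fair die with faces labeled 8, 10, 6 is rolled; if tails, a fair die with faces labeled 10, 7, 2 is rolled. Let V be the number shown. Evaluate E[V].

43/6

E[V | heads] = (8+10+6)/3 = 8.
E[V | tails] = (10+7+2)/3 = 19/3.
By the law of total expectation,
E[V] = (1/2)·(8) + (1/2)·(19/3) = 43/6.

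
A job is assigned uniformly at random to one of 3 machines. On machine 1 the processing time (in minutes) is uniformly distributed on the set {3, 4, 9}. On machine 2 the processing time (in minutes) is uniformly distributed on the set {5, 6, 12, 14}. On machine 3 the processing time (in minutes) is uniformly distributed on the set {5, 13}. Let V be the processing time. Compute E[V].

283/36

E[V | machine 1] = (3+4+9)/3 = 16/3.
E[V | machine 2] = (5+6+12+14)/4 = 37/4.
E[V | machine 3] = (5+13)/2 = 9.
E[V] = (1/3)·(16/3) + (1/3)·(37/4) + (1/3)·(9) = 283/36.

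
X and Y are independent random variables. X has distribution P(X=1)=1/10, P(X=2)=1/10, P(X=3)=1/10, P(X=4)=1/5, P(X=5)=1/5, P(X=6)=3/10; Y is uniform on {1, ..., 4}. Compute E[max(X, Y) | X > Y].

P(X > Y) = 29/40.
Summing max(X,Y)·P(x,y) over outcomes with X > Y gives 18/5.
E[max(X, Y) | X > Y] = (18/5) / (29/40) = 144/29.

144/29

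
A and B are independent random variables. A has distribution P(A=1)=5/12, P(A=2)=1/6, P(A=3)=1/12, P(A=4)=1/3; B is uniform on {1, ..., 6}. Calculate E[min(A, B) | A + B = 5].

P(A + B = 5) = 1/6.
Summing min(A,B)·P(x,y) over outcomes with A + B = 5 gives 5/24.
E[min(A, B) | A + B = 5] = (5/24) / (1/6) = 5/4.

5/4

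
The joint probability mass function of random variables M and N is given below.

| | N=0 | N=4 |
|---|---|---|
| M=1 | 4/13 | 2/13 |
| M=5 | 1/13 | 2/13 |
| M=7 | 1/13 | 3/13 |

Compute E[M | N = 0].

8/3

P(N = 0) = 6/13.
Summing M·P(M=x,N=y) over the conditioning event gives 16/13.
E[M | N = 0] = (16/13) / (6/13) = 8/3.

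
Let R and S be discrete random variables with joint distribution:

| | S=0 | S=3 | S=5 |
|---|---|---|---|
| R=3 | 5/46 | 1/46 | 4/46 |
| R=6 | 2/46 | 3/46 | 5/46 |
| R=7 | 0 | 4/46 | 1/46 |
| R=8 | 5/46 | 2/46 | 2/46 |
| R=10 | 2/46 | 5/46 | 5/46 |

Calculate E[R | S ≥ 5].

P(S ≥ 5) = 17/46.
Σ R·P over the event = 3·(4/46) + 6·(5/46) + 7·(1/46) + 8·(2/46) + 10·(5/46) = 5/2.
E[R | S ≥ 5] = (5/2) / (17/46) = 115/17.

115/17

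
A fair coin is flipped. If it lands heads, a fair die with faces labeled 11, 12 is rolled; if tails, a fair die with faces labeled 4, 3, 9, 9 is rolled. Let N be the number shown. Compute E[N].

E[N | heads] = (11+12)/2 = 23/2.
E[N | tails] = (4+3+9+9)/4 = 25/4.
E[N] = (1/2)·(23/2) + (1/2)·(25/4) = 71/8.

71/8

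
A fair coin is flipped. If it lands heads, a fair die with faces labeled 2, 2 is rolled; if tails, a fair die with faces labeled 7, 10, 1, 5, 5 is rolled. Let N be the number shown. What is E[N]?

E[N | heads] = (2+2)/2 = 2.
E[N | tails] = (7+10+1+5+5)/5 = 28/5.
E[N] = (1/2)·(2) + (1/2)·(28/5) = 19/5.

19/5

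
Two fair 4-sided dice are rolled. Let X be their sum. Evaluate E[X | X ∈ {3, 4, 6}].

P(X ∈ {3, 4, 6}) = 1/2.
Σ over the event: 3·1/8 + 4·3/16 + 6·3/16 = 9/4.
E[X | X ∈ {3, 4, 6}] = (9/4) / (1/2) = 9/2.

9/2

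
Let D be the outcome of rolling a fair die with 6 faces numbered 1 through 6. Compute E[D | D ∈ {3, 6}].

P(D ∈ {3, 6}) = 1/3.
Σ over the event: 3·1/6 + 6·1/6 = 3/2.
E[D | D ∈ {3, 6}] = (3/2) / (1/3) = 9/2.

9/2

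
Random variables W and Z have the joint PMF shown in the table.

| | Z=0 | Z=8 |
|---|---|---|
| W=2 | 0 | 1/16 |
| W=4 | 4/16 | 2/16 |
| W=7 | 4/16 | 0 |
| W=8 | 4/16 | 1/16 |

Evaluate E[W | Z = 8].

P(Z = 8) = 1/4.
Σ W·P over the event = 2·(1/16) + 4·(2/16) + 8·(1/16) = 9/8.
E[W | Z = 8] = (9/8) / (1/4) = 9/2.

9/2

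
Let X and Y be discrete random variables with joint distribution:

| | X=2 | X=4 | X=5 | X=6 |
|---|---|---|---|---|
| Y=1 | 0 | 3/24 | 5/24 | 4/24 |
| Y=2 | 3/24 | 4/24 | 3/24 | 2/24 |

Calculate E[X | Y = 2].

P(Y = 2) = 1/2.
Σ X·P over the event = 2·(3/24) + 4·(4/24) + 5·(3/24) + 6·(2/24) = 49/24.
E[X | Y = 2] = (49/24) / (1/2) = 49/12.

49/12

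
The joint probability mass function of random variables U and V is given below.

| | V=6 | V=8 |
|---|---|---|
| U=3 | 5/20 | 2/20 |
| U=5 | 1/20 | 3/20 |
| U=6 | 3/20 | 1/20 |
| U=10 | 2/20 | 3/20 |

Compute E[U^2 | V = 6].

P(V = 6) = 11/20.
Σ U^2·P over the event = 9·(5/20) + 25·(1/20) + 36·(3/20) + 100·(2/20) = 189/10.
E[U^2 | V = 6] = (189/10) / (11/20) = 378/11.

378/11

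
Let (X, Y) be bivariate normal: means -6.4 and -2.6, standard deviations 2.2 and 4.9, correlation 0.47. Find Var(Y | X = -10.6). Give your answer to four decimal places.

For a bivariate normal, Var(Y | X=x) = σ_Y²(1 − ρ²).
Var(Y | X=-10.6) = (4.9)²·(1 − (0.47)²) = 24.01·0.7791 = 18.7062.

18.7062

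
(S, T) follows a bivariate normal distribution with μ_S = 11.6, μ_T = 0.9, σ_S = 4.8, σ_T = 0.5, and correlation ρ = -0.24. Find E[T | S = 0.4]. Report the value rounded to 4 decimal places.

1.1800

For a bivariate normal, E[T | S=x] = μ_T + ρ·(σ_T/σ_S)·(x − μ_S).
E[T | S=0.4] = 0.9 + (-0.24)·(0.5/4.8)·(0.4 − (11.6)) = 0.9 + (-0.025)·(-11.2) = 1.1800.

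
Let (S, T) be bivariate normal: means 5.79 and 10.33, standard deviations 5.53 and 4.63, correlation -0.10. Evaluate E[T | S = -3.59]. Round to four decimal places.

The regression of T on S has slope ρ·σ_T/σ_S and passes through (μ_S, μ_T).
E[T | S=-3.59] = 10.33 + (-0.10)·(4.63/5.53)·(-3.59 − (5.79)) = 10.33 + (-0.083725)·(-9.38) = 11.1153.

11.1153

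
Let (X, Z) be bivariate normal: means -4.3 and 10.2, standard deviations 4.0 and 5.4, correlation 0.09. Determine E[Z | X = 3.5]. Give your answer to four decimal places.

The regression of Z on X has slope ρ·σ_Z/σ_X and passes through (μ_X, μ_Z).
E[Z | X=3.5] = 10.2 + (0.09)·(5.4/4.0)·(3.5 − (-4.3)) = 10.2 + (0.1215)·(7.8) = 11.1477.

11.1477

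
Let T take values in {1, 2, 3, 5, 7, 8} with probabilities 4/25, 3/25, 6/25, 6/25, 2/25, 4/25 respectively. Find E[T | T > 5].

23/3

P(T > 5) = 6/25.
Σ over the event: 7·2/25 + 8·4/25 = 46/25.
E[T | T > 5] = (46/25) / (6/25) = 23/3.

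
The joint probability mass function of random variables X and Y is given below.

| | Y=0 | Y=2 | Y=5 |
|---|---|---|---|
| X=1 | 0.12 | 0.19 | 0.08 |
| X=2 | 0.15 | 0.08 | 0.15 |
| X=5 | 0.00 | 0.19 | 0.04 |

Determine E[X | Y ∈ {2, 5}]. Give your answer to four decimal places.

2.5753

P(Y ∈ {2, 5}) = 0.73.
Σ X·P over the event = 1·(0.19) + 1·(0.08) + 2·(0.08) + 2·(0.15) + 5·(0.19) + 5·(0.04) = 1.88.
E[X | Y ∈ {2, 5}] = (1.88) / (0.73) = 2.5753.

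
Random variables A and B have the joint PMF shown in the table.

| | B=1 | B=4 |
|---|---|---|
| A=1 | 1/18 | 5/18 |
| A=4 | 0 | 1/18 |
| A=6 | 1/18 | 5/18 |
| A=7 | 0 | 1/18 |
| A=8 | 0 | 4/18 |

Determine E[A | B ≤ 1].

P(B ≤ 1) = 1/9.
Σ A·P over the event = 1·(1/18) + 6·(1/18) = 7/18.
E[A | B ≤ 1] = (7/18) / (1/9) = 7/2.

7/2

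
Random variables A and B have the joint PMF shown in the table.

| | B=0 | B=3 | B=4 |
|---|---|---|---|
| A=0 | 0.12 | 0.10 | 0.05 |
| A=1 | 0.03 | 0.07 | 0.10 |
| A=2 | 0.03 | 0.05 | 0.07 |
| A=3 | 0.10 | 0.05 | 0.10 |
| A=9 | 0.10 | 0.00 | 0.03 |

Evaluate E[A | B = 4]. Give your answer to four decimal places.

2.3143

P(B = 4) = 0.35.
Σ A·P over the event = 0·(0.05) + 1·(0.10) + 2·(0.07) + 3·(0.10) + 9·(0.03) = 0.81.
E[A | B = 4] = (0.81) / (0.35) = 2.3143.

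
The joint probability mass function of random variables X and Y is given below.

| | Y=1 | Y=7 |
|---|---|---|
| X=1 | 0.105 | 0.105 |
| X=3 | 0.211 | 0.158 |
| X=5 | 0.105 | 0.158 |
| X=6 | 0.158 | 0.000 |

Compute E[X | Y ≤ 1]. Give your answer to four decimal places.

3.8187

P(Y ≤ 1) = 0.579.
Σ X·P over the event = 1·(0.105) + 3·(0.211) + 5·(0.105) + 6·(0.158) = 2.211.
E[X | Y ≤ 1] = (2.211) / (0.579) = 3.8187.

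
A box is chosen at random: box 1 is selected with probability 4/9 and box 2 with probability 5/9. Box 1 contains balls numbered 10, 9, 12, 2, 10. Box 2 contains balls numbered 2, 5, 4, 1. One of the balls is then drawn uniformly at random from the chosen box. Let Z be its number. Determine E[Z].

247/45

E[Z | box 1] = (10+9+12+2+10)/5 = 43/5.
E[Z | box 2] = (2+5+4+1)/4 = 3.
E[Z] = (4/9)·(43/5) + (5/9)·(3) = 247/45.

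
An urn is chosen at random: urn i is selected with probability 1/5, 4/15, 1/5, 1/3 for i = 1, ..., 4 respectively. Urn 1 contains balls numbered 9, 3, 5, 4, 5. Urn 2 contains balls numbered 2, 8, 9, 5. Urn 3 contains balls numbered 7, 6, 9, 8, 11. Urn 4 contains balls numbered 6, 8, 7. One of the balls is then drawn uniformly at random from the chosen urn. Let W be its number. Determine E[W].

496/75

E[W | urn 1] = (9+3+5+4+5)/5 = 26/5.
E[W | urn 2] = (2+8+9+5)/4 = 6.
E[W | urn 3] = (7+6+9+8+11)/5 = 41/5.
E[W | urn 4] = (6+8+7)/3 = 7.
By the law of total expectation,
E[W] = (1/5)·(26/5) + (4/15)·(6) + (1/5)·(41/5) + (1/3)·(7) = 496/75.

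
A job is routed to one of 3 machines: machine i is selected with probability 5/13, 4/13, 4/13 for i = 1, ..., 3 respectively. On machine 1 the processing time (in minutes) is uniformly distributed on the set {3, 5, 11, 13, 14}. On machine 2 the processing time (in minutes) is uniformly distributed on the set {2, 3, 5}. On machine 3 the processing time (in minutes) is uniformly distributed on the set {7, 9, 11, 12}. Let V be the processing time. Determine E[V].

295/39

E[V | machine 1] = (3+5+11+13+14)/5 = 46/5.
E[V | machine 2] = (2+3+5)/3 = 10/3.
E[V | machine 3] = (7+9+11+12)/4 = 39/4.
By the law of total expectation,
E[V] = (5/13)·(46/5) + (4/13)·(10/3) + (4/13)·(39/4) = 295/39.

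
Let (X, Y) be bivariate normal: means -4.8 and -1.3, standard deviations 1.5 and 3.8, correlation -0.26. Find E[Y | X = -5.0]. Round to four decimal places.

-1.1683

For a bivariate normal, E[Y | X=x] = μ_Y + ρ·(σ_Y/σ_X)·(x − μ_X).
E[Y | X=-5.0] = -1.3 + (-0.26)·(3.8/1.5)·(-5.0 − (-4.8)) = -1.3 + (-0.65867)·(-0.2) = -1.1683.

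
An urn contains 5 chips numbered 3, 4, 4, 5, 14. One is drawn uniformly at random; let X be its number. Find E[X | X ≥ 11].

P(X ≥ 11) = 1/5.
Σ over the event: 14·1/5 = 14/5.
E[X | X ≥ 11] = (14/5) / (1/5) = 14.

14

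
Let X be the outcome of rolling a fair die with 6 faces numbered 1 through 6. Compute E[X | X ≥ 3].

Given X ≥ 3, X is equally likely to be any of {3, 4, 5, 6}.
E[X | X ≥ 3] = (3 + 4 + 5 + 6) / 4 = 9/2.

9/2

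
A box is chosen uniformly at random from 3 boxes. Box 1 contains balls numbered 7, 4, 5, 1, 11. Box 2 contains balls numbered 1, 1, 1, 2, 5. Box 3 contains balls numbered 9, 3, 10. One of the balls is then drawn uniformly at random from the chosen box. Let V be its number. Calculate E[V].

224/45

E[V | box 1] = (7+4+5+1+11)/5 = 28/5.
E[V | box 2] = (1+1+1+2+5)/5 = 2.
E[V | box 3] = (9+3+10)/3 = 22/3.
E[V] = (1/3)·(28/5) + (1/3)·(2) + (1/3)·(22/3) = 224/45.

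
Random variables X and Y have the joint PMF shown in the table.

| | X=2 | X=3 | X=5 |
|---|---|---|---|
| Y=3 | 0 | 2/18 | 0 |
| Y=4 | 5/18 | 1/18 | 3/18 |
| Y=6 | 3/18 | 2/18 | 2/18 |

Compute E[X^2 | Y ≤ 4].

P(Y ≤ 4) = 11/18.
Σ X^2·P over the event = 4·(5/18) + 9·(2/18) + 9·(1/18) + 25·(3/18) = 61/9.
E[X^2 | Y ≤ 4] = (61/9) / (11/18) = 122/11.

122/11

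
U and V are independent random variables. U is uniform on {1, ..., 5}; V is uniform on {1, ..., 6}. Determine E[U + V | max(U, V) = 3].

Outcomes with max(U, V) = 3: (1,3), (2,3), (3,1), (3,2), (3,3), each with probability 1/30.
E[U + V | max(U, V) = 3] = (4 + 5 + 4 + 5 + 6) / 5 = 24/5.

24/5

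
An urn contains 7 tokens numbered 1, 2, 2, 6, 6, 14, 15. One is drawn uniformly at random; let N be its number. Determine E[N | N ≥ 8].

P(N ≥ 8) = 2/7.
Σ over the event: 14·1/7 + 15·1/7 = 29/7.
E[N | N ≥ 8] = (29/7) / (2/7) = 29/2.

29/2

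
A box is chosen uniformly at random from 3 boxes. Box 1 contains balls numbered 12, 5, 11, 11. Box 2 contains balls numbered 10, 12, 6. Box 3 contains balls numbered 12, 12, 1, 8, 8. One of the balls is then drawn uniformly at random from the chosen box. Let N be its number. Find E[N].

E[N | box 1] = (12+5+11+11)/4 = 39/4.
E[N | box 2] = (10+12+6)/3 = 28/3.
E[N | box 3] = (12+12+1+8+8)/5 = 41/5.
By the law of total expectation,
E[N] = (1/3)·(39/4) + (1/3)·(28/3) + (1/3)·(41/5) = 1637/180.

1637/180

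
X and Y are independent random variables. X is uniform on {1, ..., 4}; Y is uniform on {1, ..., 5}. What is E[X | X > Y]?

Outcomes with X > Y: (2,1), (3,1), (3,2), (4,1), (4,2), (4,3), each with probability 1/20.
E[X | X > Y] = (2 + 3 + 3 + 4 + 4 + 4) / 6 = 10/3.

10/3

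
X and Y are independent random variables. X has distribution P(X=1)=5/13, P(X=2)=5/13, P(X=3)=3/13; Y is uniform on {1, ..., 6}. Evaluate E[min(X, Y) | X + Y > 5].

P(X + Y > 5) = 37/78.
Summing min(X,Y)·P(x,y) over outcomes with X + Y > 5 gives 38/39.
E[min(X, Y) | X + Y > 5] = (38/39) / (37/78) = 76/37.

76/37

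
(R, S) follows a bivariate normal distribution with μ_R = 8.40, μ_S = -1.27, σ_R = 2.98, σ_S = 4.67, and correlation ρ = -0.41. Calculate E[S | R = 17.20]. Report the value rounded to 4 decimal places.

For a bivariate normal, E[S | R=x] = μ_S + ρ·(σ_S/σ_R)·(x − μ_R).
E[S | R=17.20] = -1.27 + (-0.41)·(4.67/2.98)·(17.20 − (8.40)) = -1.27 + (-0.642517)·(8.8) = -6.9241.

-6.9241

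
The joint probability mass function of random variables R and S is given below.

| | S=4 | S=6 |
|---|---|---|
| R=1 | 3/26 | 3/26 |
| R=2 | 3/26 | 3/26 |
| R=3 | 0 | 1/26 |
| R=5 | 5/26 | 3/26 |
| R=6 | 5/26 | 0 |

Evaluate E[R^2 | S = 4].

P(S = 4) = 8/13.
Σ R^2·P over the event = 1·(3/26) + 4·(3/26) + 25·(5/26) + 36·(5/26) = 160/13.
E[R^2 | S = 4] = (160/13) / (8/13) = 20.

20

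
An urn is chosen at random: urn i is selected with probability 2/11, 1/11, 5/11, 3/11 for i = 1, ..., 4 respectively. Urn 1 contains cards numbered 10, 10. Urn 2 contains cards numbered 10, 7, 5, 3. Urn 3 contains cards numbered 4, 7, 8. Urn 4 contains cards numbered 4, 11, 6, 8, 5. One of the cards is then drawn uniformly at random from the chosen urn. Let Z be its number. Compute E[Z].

4699/660

E[Z | urn 1] = (10+10)/2 = 10.
E[Z | urn 2] = (10+7+5+3)/4 = 25/4.
E[Z | urn 3] = (4+7+8)/3 = 19/3.
E[Z | urn 4] = (4+11+6+8+5)/5 = 34/5.
By the law of total expectation,
E[Z] = (2/11)·(10) + (1/11)·(25/4) + (5/11)·(19/3) + (3/11)·(34/5) = 4699/660.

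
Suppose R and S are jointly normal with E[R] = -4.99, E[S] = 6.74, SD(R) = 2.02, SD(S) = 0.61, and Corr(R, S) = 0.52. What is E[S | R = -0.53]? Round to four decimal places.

7.4404

The regression of S on R has slope ρ·σ_S/σ_R and passes through (μ_R, μ_S).
E[S | R=-0.53] = 6.74 + (0.52)·(0.61/2.02)·(-0.53 − (-4.99)) = 6.74 + (0.15703)·(4.46) = 7.4404.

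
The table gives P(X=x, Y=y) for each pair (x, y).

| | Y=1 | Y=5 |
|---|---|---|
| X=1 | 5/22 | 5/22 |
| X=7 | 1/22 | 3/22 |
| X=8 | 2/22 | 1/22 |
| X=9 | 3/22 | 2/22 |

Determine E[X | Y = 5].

52/11

P(Y = 5) = 1/2.
Σ X·P over the event = 1·(5/22) + 7·(3/22) + 8·(1/22) + 9·(2/22) = 26/11.
E[X | Y = 5] = (26/11) / (1/2) = 52/11.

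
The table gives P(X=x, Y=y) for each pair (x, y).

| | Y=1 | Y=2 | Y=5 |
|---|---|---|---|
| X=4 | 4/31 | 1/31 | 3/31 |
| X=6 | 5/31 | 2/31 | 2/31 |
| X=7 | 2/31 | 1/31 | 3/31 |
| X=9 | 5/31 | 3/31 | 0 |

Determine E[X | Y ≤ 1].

105/16

P(Y ≤ 1) = 16/31.
Σ X·P over the event = 4·(4/31) + 6·(5/31) + 7·(2/31) + 9·(5/31) = 105/31.
E[X | Y ≤ 1] = (105/31) / (16/31) = 105/16.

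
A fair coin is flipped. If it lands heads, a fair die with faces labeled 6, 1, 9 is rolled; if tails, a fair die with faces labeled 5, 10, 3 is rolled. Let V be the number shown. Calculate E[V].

17/3

E[V | heads] = (6+1+9)/3 = 16/3.
E[V | tails] = (5+10+3)/3 = 6.
E[V] = (1/2)·(16/3) + (1/2)·(6) = 17/3.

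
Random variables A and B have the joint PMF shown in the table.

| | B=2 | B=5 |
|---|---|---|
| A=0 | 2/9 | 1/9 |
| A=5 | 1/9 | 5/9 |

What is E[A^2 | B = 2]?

P(B = 2) = 1/3.
Summing A^2·P(A=x,B=y) over the conditioning event gives 25/9.
E[A^2 | B = 2] = (25/9) / (1/3) = 25/3.

25/3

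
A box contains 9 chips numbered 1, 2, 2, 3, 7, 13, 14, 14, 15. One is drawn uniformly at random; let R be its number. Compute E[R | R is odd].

P(R is odd) = 5/9.
Σ over the event: 1·1/9 + 3·1/9 + 7·1/9 + 13·1/9 + 15·1/9 = 13/3.
E[R | R is odd] = (13/3) / (5/9) = 39/5.

39/5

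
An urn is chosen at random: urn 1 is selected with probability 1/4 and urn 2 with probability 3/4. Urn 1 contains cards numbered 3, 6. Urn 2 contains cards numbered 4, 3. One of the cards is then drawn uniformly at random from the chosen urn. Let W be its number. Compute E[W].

E[W | urn 1] = (3+6)/2 = 9/2.
E[W | urn 2] = (4+3)/2 = 7/2.
E[W] = (1/4)·(9/2) + (3/4)·(7/2) = 15/4.

15/4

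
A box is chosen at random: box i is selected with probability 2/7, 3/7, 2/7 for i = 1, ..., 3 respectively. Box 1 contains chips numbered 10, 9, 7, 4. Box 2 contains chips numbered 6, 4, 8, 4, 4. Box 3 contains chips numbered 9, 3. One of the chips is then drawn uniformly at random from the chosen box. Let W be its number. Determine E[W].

E[W | box 1] = (10+9+7+4)/4 = 15/2.
E[W | box 2] = (6+4+8+4+4)/5 = 26/5.
E[W | box 3] = (9+3)/2 = 6.
E[W] = (2/7)·(15/2) + (3/7)·(26/5) + (2/7)·(6) = 213/35.

213/35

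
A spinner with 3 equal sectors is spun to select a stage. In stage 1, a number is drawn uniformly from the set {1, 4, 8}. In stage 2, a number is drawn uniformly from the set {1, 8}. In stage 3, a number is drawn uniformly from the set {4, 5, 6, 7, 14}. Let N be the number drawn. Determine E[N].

481/90

E[N | stage 1] = (1+4+8)/3 = 13/3.
E[N | stage 2] = (1+8)/2 = 9/2.
E[N | stage 3] = (4+5+6+7+14)/5 = 36/5.
By the law of total expectation,
E[N] = (1/3)·(13/3) + (1/3)·(9/2) + (1/3)·(36/5) = 481/90.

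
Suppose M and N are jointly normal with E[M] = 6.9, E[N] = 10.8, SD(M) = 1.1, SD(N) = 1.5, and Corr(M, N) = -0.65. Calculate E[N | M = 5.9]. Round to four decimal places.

For a bivariate normal, E[N | M=x] = μ_N + ρ·(σ_N/σ_M)·(x − μ_M).
E[N | M=5.9] = 10.8 + (-0.65)·(1.5/1.1)·(5.9 − (6.9)) = 10.8 + (-0.88636)·(-1) = 11.6864.

11.6864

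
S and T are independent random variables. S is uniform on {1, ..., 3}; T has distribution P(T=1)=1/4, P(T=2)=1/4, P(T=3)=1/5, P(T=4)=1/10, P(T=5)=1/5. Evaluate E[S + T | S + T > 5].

P(S + T > 5) = 1/3.
Summing (S+T)·P(x,y) over outcomes with S + T > 5 gives 67/30.
E[S + T | S + T > 5] = (67/30) / (1/3) = 67/10.

67/10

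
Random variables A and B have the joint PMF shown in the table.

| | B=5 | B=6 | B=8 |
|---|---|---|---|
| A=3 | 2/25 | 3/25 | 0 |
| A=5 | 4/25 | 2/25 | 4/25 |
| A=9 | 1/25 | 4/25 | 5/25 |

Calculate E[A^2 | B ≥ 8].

505/9

P(B ≥ 8) = 9/25.
Σ A^2·P over the event = 25·(4/25) + 81·(5/25) = 101/5.
E[A^2 | B ≥ 8] = (101/5) / (9/25) = 505/9.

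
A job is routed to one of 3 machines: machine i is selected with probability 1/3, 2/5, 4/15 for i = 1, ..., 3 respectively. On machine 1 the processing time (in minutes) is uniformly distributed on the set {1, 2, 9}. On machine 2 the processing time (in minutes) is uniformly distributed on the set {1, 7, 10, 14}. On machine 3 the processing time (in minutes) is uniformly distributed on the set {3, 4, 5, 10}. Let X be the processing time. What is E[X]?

E[X | machine 1] = (1+2+9)/3 = 4.
E[X | machine 2] = (1+7+10+14)/4 = 8.
E[X | machine 3] = (3+4+5+10)/4 = 11/2.
By the law of total expectation,
E[X] = (1/3)·(4) + (2/5)·(8) + (4/15)·(11/2) = 6.

6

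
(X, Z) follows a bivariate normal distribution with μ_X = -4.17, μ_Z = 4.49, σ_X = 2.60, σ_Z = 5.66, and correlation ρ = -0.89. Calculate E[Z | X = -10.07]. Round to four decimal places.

E[Z | X=x] = μ_Z + ρ(σ_Z/σ_X)(x − μ_X) for jointly normal variables.
E[Z | X=-10.07] = 4.49 + (-0.89)·(5.66/2.60)·(-10.07 − (-4.17)) = 4.49 + (-1.93746)·(-5.9) = 15.9210.

15.9210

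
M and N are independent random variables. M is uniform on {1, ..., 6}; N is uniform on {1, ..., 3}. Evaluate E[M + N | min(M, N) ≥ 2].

13/2

Outcomes with min(M, N) ≥ 2: (2,2), (2,3), (3,2), (3,3), (4,2), (4,3), (5,2), (5,3), (6,2), (6,3), each with probability 1/18.
E[M + N | min(M, N) ≥ 2] = (4 + 5 + 5 + 6 + 6 + 7 + 7 + 8 + 8 + 9) / 10 = 13/2.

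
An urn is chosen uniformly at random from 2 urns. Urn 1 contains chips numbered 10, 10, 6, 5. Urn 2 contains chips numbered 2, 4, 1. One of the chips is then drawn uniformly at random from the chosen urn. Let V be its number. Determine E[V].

E[V | urn 1] = (10+10+6+5)/4 = 31/4.
E[V | urn 2] = (2+4+1)/3 = 7/3.
E[V] = (1/2)·(31/4) + (1/2)·(7/3) = 121/24.

121/24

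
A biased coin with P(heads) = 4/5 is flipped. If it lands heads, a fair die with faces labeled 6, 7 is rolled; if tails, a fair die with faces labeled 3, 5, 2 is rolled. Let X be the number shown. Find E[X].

E[X | heads] = (6+7)/2 = 13/2.
E[X | tails] = (3+5+2)/3 = 10/3.
By the law of total expectation,
E[X] = (4/5)·(13/2) + (1/5)·(10/3) = 88/15.

88/15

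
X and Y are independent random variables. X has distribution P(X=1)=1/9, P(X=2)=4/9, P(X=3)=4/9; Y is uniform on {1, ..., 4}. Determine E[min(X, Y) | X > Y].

P(X > Y) = 1/3.
Summing min(X,Y)·P(x,y) over outcomes with X > Y gives 4/9.
E[min(X, Y) | X > Y] = (4/9) / (1/3) = 4/3.

4/3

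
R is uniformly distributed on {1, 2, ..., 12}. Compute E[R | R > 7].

10

Given R > 7, R is equally likely to be any of {8, 9, 10, 11, 12}.
E[R | R > 7] = (8 + 9 + 10 + 11 + 12) / 5 = 10.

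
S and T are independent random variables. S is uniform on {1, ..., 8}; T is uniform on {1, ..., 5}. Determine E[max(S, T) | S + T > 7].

32/5

P(S + T > 7) = 1/2.
Summing max(S,T)·P(x,y) over outcomes with S + T > 7 gives 16/5.
E[max(S, T) | S + T > 7] = (16/5) / (1/2) = 32/5.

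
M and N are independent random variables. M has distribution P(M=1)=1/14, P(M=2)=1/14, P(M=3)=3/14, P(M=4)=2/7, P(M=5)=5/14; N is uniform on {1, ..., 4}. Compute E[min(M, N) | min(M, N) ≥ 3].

P(min(M, N) ≥ 3) = 3/7.
Summing min(M,N)·P(x,y) over outcomes with min(M, N) ≥ 3 gives 81/56.
E[min(M, N) | min(M, N) ≥ 3] = (81/56) / (3/7) = 27/8.

27/8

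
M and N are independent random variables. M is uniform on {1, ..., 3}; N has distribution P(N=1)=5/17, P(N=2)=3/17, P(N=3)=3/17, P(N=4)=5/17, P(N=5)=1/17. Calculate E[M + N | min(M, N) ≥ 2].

35/6

P(min(M, N) ≥ 2) = 8/17.
Summing (M+N)·P(x,y) over outcomes with min(M, N) ≥ 2 gives 140/51.
E[M + N | min(M, N) ≥ 2] = (140/51) / (8/17) = 35/6.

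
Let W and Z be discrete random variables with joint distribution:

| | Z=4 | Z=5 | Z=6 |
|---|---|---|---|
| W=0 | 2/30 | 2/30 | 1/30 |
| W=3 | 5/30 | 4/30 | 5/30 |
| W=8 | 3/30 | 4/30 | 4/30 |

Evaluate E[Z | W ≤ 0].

24/5

P(W ≤ 0) = 1/6.
Σ Z·P over the event = 4·(2/30) + 5·(2/30) + 6·(1/30) = 4/5.
E[Z | W ≤ 0] = (4/5) / (1/6) = 24/5.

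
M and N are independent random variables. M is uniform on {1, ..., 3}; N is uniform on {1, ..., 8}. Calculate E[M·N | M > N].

P(M > N) = 1/8.
Summing MN·P(x,y) over outcomes with M > N gives 11/24.
E[M·N | M > N] = (11/24) / (1/8) = 11/3.

11/3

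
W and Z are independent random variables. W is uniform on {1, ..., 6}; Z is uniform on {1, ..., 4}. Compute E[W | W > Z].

32/7

P(W > Z) = 7/12.
Summing W·P(x,y) over outcomes with W > Z gives 8/3.
E[W | W > Z] = (8/3) / (7/12) = 32/7.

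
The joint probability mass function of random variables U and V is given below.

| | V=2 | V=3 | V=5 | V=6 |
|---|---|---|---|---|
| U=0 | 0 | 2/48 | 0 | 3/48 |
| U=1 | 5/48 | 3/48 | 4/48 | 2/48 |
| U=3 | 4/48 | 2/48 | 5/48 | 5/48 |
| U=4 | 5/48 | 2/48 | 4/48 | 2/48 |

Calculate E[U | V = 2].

37/14

P(V = 2) = 7/24.
Summing U·P(U=x,V=y) over the conditioning event gives 37/48.
E[U | V = 2] = (37/48) / (7/24) = 37/14.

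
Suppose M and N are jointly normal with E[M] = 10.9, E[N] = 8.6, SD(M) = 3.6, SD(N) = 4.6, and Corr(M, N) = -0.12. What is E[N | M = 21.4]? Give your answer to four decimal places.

E[N | M=x] = μ_N + ρ(σ_N/σ_M)(x − μ_M) for jointly normal variables.
E[N | M=21.4] = 8.6 + (-0.12)·(4.6/3.6)·(21.4 − (10.9)) = 8.6 + (-0.15333)·(10.5) = 6.9900.

6.9900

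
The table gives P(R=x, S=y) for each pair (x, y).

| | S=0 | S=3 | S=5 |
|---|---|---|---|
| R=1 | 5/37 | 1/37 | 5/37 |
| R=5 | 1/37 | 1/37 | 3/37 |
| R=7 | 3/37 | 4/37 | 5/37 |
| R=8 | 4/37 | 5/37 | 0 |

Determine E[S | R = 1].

P(R = 1) = 11/37.
Σ S·P over the event = 0·(5/37) + 3·(1/37) + 5·(5/37) = 28/37.
E[S | R = 1] = (28/37) / (11/37) = 28/11.

28/11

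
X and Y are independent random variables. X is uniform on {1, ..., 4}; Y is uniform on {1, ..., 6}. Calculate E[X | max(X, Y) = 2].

5/3

Outcomes with max(X, Y) = 2: (1,2), (2,1), (2,2), each with probability 1/24.
E[X | max(X, Y) = 2] = (1 + 2 + 2) / 3 = 5/3.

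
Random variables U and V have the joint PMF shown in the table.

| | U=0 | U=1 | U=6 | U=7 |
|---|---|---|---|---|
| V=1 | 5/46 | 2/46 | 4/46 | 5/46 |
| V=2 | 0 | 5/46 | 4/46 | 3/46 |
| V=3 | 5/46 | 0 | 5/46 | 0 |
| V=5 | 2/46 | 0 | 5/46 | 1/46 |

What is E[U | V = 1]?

61/16

P(V = 1) = 8/23.
Σ U·P over the event = 0·(5/46) + 1·(2/46) + 6·(4/46) + 7·(5/46) = 61/46.
E[U | V = 1] = (61/46) / (8/23) = 61/16.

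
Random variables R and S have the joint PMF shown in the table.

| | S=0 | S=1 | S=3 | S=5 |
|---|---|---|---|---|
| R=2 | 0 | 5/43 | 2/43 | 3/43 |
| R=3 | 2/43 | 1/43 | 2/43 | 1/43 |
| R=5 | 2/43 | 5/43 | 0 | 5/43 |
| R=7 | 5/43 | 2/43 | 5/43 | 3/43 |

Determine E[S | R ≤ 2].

13/5

P(R ≤ 2) = 10/43.
Summing S·P(R=x,S=y) over the conditioning event gives 26/43.
E[S | R ≤ 2] = (26/43) / (10/43) = 13/5.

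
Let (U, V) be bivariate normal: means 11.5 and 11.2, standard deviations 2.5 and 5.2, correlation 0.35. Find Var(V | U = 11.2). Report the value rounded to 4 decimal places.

23.7276

Var(V | U=x) = (1 − ρ²)·σ_V².
Var(V | U=11.2) = (5.2)²·(1 − (0.35)²) = 27.04·0.8775 = 23.7276.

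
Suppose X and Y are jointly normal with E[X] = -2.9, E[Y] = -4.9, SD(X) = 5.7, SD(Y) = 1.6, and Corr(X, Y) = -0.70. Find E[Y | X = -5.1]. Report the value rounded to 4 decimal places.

-4.4677

E[Y | X=x] = μ_Y + ρ(σ_Y/σ_X)(x − μ_X) for jointly normal variables.
E[Y | X=-5.1] = -4.9 + (-0.70)·(1.6/5.7)·(-5.1 − (-2.9)) = -4.9 + (-0.19649)·(-2.2) = -4.4677.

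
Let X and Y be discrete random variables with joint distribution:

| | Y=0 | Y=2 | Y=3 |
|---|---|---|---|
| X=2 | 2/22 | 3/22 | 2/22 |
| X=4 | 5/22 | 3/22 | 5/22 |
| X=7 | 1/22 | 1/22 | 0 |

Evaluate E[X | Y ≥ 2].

P(Y ≥ 2) = 7/11.
Summing X·P(X=x,Y=y) over the conditioning event gives 49/22.
E[X | Y ≥ 2] = (49/22) / (7/11) = 7/2.

7/2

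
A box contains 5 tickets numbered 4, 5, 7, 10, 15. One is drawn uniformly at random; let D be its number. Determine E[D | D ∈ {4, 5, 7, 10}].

13/2

P(D ∈ {4, 5, 7, 10}) = 4/5.
Σ over the event: 4·1/5 + 5·1/5 + 7·1/5 + 10·1/5 = 26/5.
E[D | D ∈ {4, 5, 7, 10}] = (26/5) / (4/5) = 13/2.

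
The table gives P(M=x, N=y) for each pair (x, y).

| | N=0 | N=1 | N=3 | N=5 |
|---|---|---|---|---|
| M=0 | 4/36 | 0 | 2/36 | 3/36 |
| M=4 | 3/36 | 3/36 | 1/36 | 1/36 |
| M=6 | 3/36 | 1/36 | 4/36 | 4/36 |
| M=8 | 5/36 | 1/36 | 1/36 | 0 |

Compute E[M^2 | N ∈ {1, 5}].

308/13

P(N ∈ {1, 5}) = 13/36.
Σ M^2·P over the event = 0·(3/36) + 16·(3/36) + 16·(1/36) + 36·(1/36) + 36·(4/36) + 64·(1/36) = 77/9.
E[M^2 | N ∈ {1, 5}] = (77/9) / (13/36) = 308/13.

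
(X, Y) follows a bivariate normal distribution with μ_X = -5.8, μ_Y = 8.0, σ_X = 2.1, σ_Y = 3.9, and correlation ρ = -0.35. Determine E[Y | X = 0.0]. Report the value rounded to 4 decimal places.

E[Y | X=x] = μ_Y + ρ(σ_Y/σ_X)(x − μ_X) for jointly normal variables.
E[Y | X=0.0] = 8.0 + (-0.35)·(3.9/2.1)·(0.0 − (-5.8)) = 8.0 + (-0.65)·(5.8) = 4.2300.

4.2300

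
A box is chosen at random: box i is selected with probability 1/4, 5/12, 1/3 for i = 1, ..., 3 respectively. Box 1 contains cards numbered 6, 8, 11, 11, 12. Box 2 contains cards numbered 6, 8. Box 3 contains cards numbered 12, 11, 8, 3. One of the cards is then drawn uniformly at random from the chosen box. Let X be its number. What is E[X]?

E[X | box 1] = (6+8+11+11+12)/5 = 48/5.
E[X | box 2] = (6+8)/2 = 7.
E[X | box 3] = (12+11+8+3)/4 = 17/2.
By the law of total expectation,
E[X] = (1/4)·(48/5) + (5/12)·(7) + (1/3)·(17/2) = 163/20.

163/20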